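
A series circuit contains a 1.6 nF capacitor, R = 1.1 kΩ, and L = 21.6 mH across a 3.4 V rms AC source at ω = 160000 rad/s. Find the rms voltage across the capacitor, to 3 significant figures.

X_L = ωL = 3460 Ω
X_C = 1/(ωC) = 3910 Ω
Net reactance X = X_L − X_C = -450 Ω
Z = 1100 − j450 Ω
|Z| = √(1100² + 450²) = 1190 Ω
I = V/|Z| = 2.86 mA
V_C = I·|Z_C| = 0.00286 × 3910 = 11.2 V

11.2 V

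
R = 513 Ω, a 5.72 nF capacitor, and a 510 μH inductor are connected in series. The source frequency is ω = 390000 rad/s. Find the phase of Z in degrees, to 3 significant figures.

-25.9°

X_L = ωL = 199 Ω
X_C = 1/(ωC) = 448 Ω
Net reactance X = X_L − X_C = -249 Ω
Z = 513 − j249 Ω
|Z| = √(513² + 249²) = 570 Ω
∠Z = arctan(-249/513) = -25.9°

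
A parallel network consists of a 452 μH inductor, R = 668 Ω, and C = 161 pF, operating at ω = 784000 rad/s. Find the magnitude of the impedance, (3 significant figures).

X_L = ωL = 354 Ω
X_C = 1/(ωC) = 7920 Ω
Parallel: admittances add. Y = 1/R + 1/(jωL) + jωC
Y = (0.00150 − j0.00270) S
|Y| = 0.00308 S → |Z| = 1/|Y| = 324 Ω, ∠Z = −∠Y = 61.0°

324 Ω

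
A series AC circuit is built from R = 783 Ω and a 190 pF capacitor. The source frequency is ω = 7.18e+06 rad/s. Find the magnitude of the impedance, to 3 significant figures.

X_C = 1/(ωC) = 733 Ω
Z = 783 − j733 Ω
|Z| = √(783² + 733²) = 1070 Ω

1070 Ω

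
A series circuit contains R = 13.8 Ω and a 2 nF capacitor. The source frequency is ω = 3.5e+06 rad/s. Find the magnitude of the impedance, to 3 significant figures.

144 Ω

X_C = 1/(ωC) = 143 Ω
Z = 13.8 − j143 Ω
|Z| = √(13.8² + 143²) = 144 Ω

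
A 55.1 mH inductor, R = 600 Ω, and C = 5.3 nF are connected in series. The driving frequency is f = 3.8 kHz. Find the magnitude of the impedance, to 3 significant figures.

6610 Ω

ω = 2πf = 23880 rad/s
X_L = ωL = 1320 Ω
X_C = 1/(ωC) = 7900 Ω
Net reactance X = X_L − X_C = -6590 Ω
Z = 600 − j6590 Ω
|Z| = √(600² + 6590²) = 6610 Ω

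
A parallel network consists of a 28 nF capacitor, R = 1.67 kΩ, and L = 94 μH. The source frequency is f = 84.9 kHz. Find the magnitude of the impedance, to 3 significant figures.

ω = 2πf = 533400 rad/s
X_L = ωL = 50.1 Ω
X_C = 1/(ωC) = 67.0 Ω
Parallel: admittances add. Y = 1/R + 1/(jωL) + jωC
Y = (0.000599 − j0.00501) S
|Y| = 0.00504 S → |Z| = 1/|Y| = 198 Ω, ∠Z = −∠Y = 83.2°

198 Ω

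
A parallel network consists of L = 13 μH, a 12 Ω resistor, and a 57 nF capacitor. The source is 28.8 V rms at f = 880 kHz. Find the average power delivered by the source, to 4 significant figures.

ω = 2πf = 5.529e+06 rad/s
X_L = ωL = 71.88 Ω
X_C = 1/(ωC) = 3.173 Ω
Parallel: admittances add. Y = 1/R + 1/(jωL) + jωC
Y = (0.08333 + j0.3013) S
|Y| = 0.3126 S → |Z| = 1/|Y| = 3.199 Ω, ∠Z = −∠Y = -74.54°
I = V/|Z| = 9.002 A
P = VI cos φ = 28.8 × 9.002 × cos(-74.54°) = 69.12 W

69.12 W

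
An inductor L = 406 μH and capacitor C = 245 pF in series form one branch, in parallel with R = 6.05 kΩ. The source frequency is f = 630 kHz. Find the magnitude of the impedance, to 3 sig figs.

573 Ω

ω = 2πf = 3.958e+06 rad/s
X_L = ωL = 1610 Ω
X_C = 1/(ωC) = 1030 Ω
Branch 1: Z₁ = R = 6050 Ω
Branch 2 (series LC): Z₂ = j(X_L − X_C) = j576 Ω
Parallel: Z = Z₁Z₂/(Z₁+Z₂), |Z| = 573 Ω, ∠Z = 84.6°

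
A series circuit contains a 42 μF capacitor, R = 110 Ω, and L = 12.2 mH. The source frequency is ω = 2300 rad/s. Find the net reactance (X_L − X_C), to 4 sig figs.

17.71 Ω

X_L = ωL = 28.06 Ω
X_C = 1/(ωC) = 10.35 Ω
X = 28.06 − 10.35 = 17.71 Ω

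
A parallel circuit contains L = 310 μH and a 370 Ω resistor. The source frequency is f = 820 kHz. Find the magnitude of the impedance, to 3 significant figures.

360 Ω

ω = 2πf = 5.152e+06 rad/s
X_L = ωL = 1600 Ω
Parallel: admittances add. Y = 1/R + 1/(jωL)
Y = (0.00270 − j0.000626) S
|Y| = 0.00277 S → |Z| = 1/|Y| = 360 Ω, ∠Z = −∠Y = 13.0°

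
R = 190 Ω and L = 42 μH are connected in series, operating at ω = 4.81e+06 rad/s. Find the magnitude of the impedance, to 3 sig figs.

277 Ω

X_L = ωL = 202 Ω
Z = 190 + j202 Ω
|Z| = √(190² + 202²) = 277 Ω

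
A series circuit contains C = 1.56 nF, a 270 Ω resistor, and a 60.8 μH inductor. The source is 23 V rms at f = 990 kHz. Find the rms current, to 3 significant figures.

ω = 2πf = 6.22e+06 rad/s
X_L = ωL = 378 Ω
X_C = 1/(ωC) = 103 Ω
Net reactance X = X_L − X_C = 275 Ω
Z = 270 + j275 Ω
|Z| = √(270² + 275²) = 385 Ω
I = V/|Z| = 23/385 = 59.7 mA

59.7 mA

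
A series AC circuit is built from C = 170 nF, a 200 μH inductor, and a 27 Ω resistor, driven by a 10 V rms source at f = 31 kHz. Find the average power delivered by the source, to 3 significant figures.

ω = 2πf = 194800 rad/s
X_L = ωL = 39.0 Ω
X_C = 1/(ωC) = 30.2 Ω
Net reactance X = X_L − X_C = 8.76 Ω
Z = 27.0 + j8.76 Ω
|Z| = √(27.0² + 8.76²) = 28.4 Ω
∠Z = arctan(8.76/27.0) = 18.0°
I = V/|Z| = 352 mA
P = VI cos φ = 10 × 0.352 × cos(18.0°) = 3.35 W

3.35 W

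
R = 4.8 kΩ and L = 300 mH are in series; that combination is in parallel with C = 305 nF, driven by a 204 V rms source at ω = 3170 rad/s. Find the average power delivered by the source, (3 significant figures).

X_L = ωL = 951 Ω
X_C = 1/(ωC) = 1030 Ω
Branch 1 (R+jX_L): Z₁ = 4800 + j951 Ω, |Z₁| = 4890 Ω
Branch 2 (−jX_C): Z₂ = −j1030 Ω
Parallel: Z = Z₁Z₂/(Z₁+Z₂), |Z| = 1050 Ω, ∠Z = -77.8°
I = V/|Z| = 194 mA
P = VI cos φ = 204 × 0.194 × cos(-77.8°) = 8.34 W

8.34 W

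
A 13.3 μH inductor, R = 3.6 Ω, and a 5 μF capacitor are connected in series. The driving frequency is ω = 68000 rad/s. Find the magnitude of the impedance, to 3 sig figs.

X_L = ωL = 0.904 Ω
X_C = 1/(ωC) = 2.94 Ω
Net reactance X = X_L − X_C = -2.04 Ω
Z = 3.60 − j2.04 Ω
|Z| = √(3.60² + 2.04²) = 4.14 Ω

4.14 Ω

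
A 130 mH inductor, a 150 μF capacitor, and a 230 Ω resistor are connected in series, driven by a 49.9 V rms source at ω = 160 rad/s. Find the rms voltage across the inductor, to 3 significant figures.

X_L = ωL = 20.8 Ω
X_C = 1/(ωC) = 41.7 Ω
Net reactance X = X_L − X_C = -20.9 Ω
Z = 230 − j20.9 Ω
|Z| = √(230² + 20.9²) = 231 Ω
I = V/|Z| = 216 mA
V_L = I·|Z_L| = 0.216 × 20.8 = 4.49 V

4.49 V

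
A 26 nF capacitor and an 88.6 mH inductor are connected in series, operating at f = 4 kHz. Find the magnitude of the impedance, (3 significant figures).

696 Ω

ω = 2πf = 25130 rad/s
X_L = ωL = 2230 Ω
X_C = 1/(ωC) = 1530 Ω
Net reactance X = X_L − X_C = 696 Ω
Z = j696 Ω
|Z| = √(0² + 696²) = 696 Ω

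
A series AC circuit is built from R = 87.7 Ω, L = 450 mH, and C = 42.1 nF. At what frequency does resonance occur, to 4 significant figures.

1.156 kHz

ω₀ = 1/√(LC) = 1/√(0.45 × 4.21e-08) = 7265 rad/s
f₀ = ω₀/(2π) = 1.156 kHz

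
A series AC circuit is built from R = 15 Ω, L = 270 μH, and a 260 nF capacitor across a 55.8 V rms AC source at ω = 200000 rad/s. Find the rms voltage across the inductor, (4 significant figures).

79.57 V

X_L = ωL = 54.00 Ω
X_C = 1/(ωC) = 19.23 Ω
Net reactance X = X_L − X_C = 34.77 Ω
Z = 15.00 + j34.77 Ω
|Z| = √(15.00² + 34.77²) = 37.87 Ω
I = V/|Z| = 1.474 A
V_L = I·|Z_L| = 1.474 × 54.00 = 79.57 V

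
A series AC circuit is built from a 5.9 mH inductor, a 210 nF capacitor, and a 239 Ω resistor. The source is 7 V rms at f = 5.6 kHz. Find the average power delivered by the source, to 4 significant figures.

187.8 mW

ω = 2πf = 35190 rad/s
X_L = ωL = 207.6 Ω
X_C = 1/(ωC) = 135.3 Ω
Net reactance X = X_L − X_C = 72.26 Ω
Z = 239.0 + j72.26 Ω
|Z| = √(239.0² + 72.26²) = 249.7 Ω
∠Z = arctan(72.26/239.0) = 16.82°
I = V/|Z| = 28.04 mA
P = VI cos φ = 7 × 0.02804 × cos(16.82°) = 187.8 mW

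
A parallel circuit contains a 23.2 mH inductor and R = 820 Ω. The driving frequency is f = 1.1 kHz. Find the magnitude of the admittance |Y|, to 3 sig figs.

ω = 2πf = 6912 rad/s
X_L = ωL = 160 Ω
Parallel: admittances add. Y = 1/R + 1/(jωL)
Y = (0.00122 − j0.00624) S
|Y| = 0.00635 S → |Z| = 1/|Y| = 157 Ω, ∠Z = −∠Y = 78.9°

6.35 mS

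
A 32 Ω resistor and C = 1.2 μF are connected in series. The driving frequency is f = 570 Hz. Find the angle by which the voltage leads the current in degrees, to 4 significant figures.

ω = 2πf = 3581 rad/s
X_C = 1/(ωC) = 232.7 Ω
Z = 32.00 − j232.7 Ω
|Z| = √(32.00² + 232.7²) = 234.9 Ω
∠Z = arctan(-232.7/32.00) = -82.17°

-82.17°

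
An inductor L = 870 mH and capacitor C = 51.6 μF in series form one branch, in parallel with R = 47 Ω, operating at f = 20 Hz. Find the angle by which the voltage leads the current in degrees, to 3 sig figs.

-46.3°

ω = 2πf = 125.7 rad/s
X_L = ωL = 109 Ω
X_C = 1/(ωC) = 154 Ω
Branch 1: Z₁ = R = 47.0 Ω
Branch 2 (series LC): Z₂ = j(X_L − X_C) = −j44.9 Ω
Parallel: Z = Z₁Z₂/(Z₁+Z₂), |Z| = 32.5 Ω, ∠Z = -46.3°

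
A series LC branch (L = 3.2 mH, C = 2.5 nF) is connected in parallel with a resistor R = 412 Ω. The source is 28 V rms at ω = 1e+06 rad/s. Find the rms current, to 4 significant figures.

68.69 mA

X_L = ωL = 3200 Ω
X_C = 1/(ωC) = 400.0 Ω
Branch 1: Z₁ = R = 412.0 Ω
Branch 2 (series LC): Z₂ = j(X_L − X_C) = j2800 Ω
Parallel: Z = Z₁Z₂/(Z₁+Z₂), |Z| = 407.6 Ω, ∠Z = 8.371°
I = V/|Z| = 28/407.6 = 68.69 mA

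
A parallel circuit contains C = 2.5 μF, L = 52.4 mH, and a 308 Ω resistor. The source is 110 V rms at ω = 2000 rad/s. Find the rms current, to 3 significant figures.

X_L = ωL = 105 Ω
X_C = 1/(ωC) = 200 Ω
Parallel: admittances add. Y = 1/R + 1/(jωL) + jωC
Y = (0.00325 − j0.00454) S
|Y| = 0.00558 S → |Z| = 1/|Y| = 179 Ω, ∠Z = −∠Y = 54.4°
I = V/|Z| = 110/179 = 614 mA

614 mA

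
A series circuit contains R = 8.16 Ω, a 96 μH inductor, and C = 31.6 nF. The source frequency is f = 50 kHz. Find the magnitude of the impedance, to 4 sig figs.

71.04 Ω

ω = 2πf = 314200 rad/s
X_L = ωL = 30.16 Ω
X_C = 1/(ωC) = 100.7 Ω
Net reactance X = X_L − X_C = -70.57 Ω
Z = 8.160 − j70.57 Ω
|Z| = √(8.160² + 70.57²) = 71.04 Ω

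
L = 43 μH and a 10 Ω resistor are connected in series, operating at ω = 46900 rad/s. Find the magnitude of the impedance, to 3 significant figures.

10.2 Ω

X_L = ωL = 2.02 Ω
Z = 10.0 + j2.02 Ω
|Z| = √(10.0² + 2.02²) = 10.2 Ω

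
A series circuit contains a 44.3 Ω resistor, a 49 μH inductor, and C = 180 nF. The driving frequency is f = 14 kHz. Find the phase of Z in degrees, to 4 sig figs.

-53.03°

ω = 2πf = 87960 rad/s
X_L = ωL = 4.310 Ω
X_C = 1/(ωC) = 63.16 Ω
Net reactance X = X_L − X_C = -58.85 Ω
Z = 44.30 − j58.85 Ω
|Z| = √(44.30² + 58.85²) = 73.66 Ω
∠Z = arctan(-58.85/44.30) = -53.03°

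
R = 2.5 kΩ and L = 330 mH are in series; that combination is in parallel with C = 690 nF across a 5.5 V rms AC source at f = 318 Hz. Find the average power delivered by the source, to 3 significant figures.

11.3 mW

ω = 2πf = 1998 rad/s
X_L = ωL = 659 Ω
X_C = 1/(ωC) = 725 Ω
Branch 1 (R+jX_L): Z₁ = 2500 + j659 Ω, |Z₁| = 2590 Ω
Branch 2 (−jX_C): Z₂ = −j725 Ω
Parallel: Z = Z₁Z₂/(Z₁+Z₂), |Z| = 750 Ω, ∠Z = -73.7°
I = V/|Z| = 7.33 mA
P = VI cos φ = 5.5 × 0.00733 × cos(-73.7°) = 11.3 mW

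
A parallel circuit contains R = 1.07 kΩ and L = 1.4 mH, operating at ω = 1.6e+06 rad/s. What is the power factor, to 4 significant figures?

0.9023

X_L = ωL = 2240 Ω
Parallel: admittances add. Y = 1/R + 1/(jωL)
Y = (0.0009346 − j0.0004464) S
|Y| = 0.001036 S → |Z| = 1/|Y| = 965.5 Ω, ∠Z = −∠Y = 25.53°
cos φ = cos(25.53°) = 0.9023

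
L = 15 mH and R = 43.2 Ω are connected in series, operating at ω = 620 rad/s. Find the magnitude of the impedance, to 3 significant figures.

44.2 Ω

X_L = ωL = 9.30 Ω
Z = 43.2 + j9.30 Ω
|Z| = √(43.2² + 9.30²) = 44.2 Ω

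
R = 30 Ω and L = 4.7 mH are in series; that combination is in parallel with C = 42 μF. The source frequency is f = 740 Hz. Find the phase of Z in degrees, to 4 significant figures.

ω = 2πf = 4650 rad/s
X_L = ωL = 21.85 Ω
X_C = 1/(ωC) = 5.121 Ω
Branch 1 (R+jX_L): Z₁ = 30.00 + j21.85 Ω, |Z₁| = 37.12 Ω
Branch 2 (−jX_C): Z₂ = −j5.121 Ω
Parallel: Z = Z₁Z₂/(Z₁+Z₂), |Z| = 5.533 Ω, ∠Z = -83.08°

-83.08°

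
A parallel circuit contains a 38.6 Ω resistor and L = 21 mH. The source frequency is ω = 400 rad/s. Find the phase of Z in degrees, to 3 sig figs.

X_L = ωL = 8.40 Ω
Parallel: admittances add. Y = 1/R + 1/(jωL)
Y = (0.0259 − j0.119) S
|Y| = 0.122 S → |Z| = 1/|Y| = 8.21 Ω, ∠Z = −∠Y = 77.7°

77.7°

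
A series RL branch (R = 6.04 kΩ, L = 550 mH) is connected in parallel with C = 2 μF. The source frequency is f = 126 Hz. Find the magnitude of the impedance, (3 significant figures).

633 Ω

ω = 2πf = 791.7 rad/s
X_L = ωL = 435 Ω
X_C = 1/(ωC) = 632 Ω
Branch 1 (R+jX_L): Z₁ = 6040 + j435 Ω, |Z₁| = 6060 Ω
Branch 2 (−jX_C): Z₂ = −j632 Ω
Parallel: Z = Z₁Z₂/(Z₁+Z₂), |Z| = 633 Ω, ∠Z = -84.0°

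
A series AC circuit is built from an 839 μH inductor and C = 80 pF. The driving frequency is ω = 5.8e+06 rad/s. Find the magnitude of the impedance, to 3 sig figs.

2710 Ω

X_L = ωL = 4870 Ω
X_C = 1/(ωC) = 2160 Ω
Net reactance X = X_L − X_C = 2710 Ω
Z = j2710 Ω
|Z| = √(0² + 2710²) = 2710 Ω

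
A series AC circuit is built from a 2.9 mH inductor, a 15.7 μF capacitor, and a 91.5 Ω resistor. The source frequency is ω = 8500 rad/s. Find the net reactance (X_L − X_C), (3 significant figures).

17.2 Ω

X_L = ωL = 24.6 Ω
X_C = 1/(ωC) = 7.49 Ω
X = 24.6 − 7.49 = 17.2 Ω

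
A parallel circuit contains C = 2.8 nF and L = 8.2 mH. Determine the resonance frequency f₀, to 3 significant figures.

ω₀ = 1/√(LC) = 1/√(0.0082 × 2.8e-09) = 208700 rad/s
f₀ = ω₀/(2π) = 33.2 kHz

33.2 kHz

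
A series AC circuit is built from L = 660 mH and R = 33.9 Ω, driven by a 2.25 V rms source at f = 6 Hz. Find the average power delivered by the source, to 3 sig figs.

97.1 mW

ω = 2πf = 37.70 rad/s
X_L = ωL = 24.9 Ω
Z = 33.9 + j24.9 Ω
|Z| = √(33.9² + 24.9²) = 42.1 Ω
∠Z = arctan(24.9/33.9) = 36.3°
I = V/|Z| = 53.5 mA
P = VI cos φ = 2.25 × 0.0535 × cos(36.3°) = 97.1 mW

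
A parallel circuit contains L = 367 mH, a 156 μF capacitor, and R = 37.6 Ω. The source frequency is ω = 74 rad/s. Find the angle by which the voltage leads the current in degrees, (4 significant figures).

X_L = ωL = 27.16 Ω
X_C = 1/(ωC) = 86.63 Ω
Parallel: admittances add. Y = 1/R + 1/(jωL) + jωC
Y = (0.02660 − j0.02528) S
|Y| = 0.03669 S → |Z| = 1/|Y| = 27.25 Ω, ∠Z = −∠Y = 43.54°

43.54°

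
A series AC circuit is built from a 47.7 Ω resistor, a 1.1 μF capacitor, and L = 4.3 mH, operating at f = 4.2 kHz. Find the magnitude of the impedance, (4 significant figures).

92.31 Ω

ω = 2πf = 26390 rad/s
X_L = ωL = 113.5 Ω
X_C = 1/(ωC) = 34.45 Ω
Net reactance X = X_L − X_C = 79.03 Ω
Z = 47.70 + j79.03 Ω
|Z| = √(47.70² + 79.03²) = 92.31 Ω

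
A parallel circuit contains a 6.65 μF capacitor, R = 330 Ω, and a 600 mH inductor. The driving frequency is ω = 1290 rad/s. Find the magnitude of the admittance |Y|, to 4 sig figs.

X_L = ωL = 774.0 Ω
X_C = 1/(ωC) = 116.6 Ω
Parallel: admittances add. Y = 1/R + 1/(jωL) + jωC
Y = (0.003030 + j0.007287) S
|Y| = 0.007892 S → |Z| = 1/|Y| = 126.7 Ω, ∠Z = −∠Y = -67.42°

7.892 mS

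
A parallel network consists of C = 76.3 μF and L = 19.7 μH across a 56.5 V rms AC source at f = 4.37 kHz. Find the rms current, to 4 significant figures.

13.91 A

ω = 2πf = 27460 rad/s
X_L = ωL = 0.5409 Ω
X_C = 1/(ωC) = 0.4773 Ω
Parallel: admittances add. Y = 1/(jωL) + jωC
Y = (0 + j0.2463) S
|Y| = 0.2463 S → |Z| = 1/|Y| = 4.060 Ω, ∠Z = −∠Y = -90.00°
I = V/|Z| = 56.5/4.060 = 13.91 A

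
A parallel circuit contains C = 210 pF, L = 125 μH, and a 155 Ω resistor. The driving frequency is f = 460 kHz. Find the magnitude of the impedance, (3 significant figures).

147 Ω

ω = 2πf = 2.89e+06 rad/s
X_L = ωL = 361 Ω
X_C = 1/(ωC) = 1650 Ω
Parallel: admittances add. Y = 1/R + 1/(jωL) + jωC
Y = (0.00645 − j0.00216) S
|Y| = 0.00680 S → |Z| = 1/|Y| = 147 Ω, ∠Z = −∠Y = 18.5°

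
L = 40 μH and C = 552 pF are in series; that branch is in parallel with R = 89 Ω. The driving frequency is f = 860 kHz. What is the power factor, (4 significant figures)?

ω = 2πf = 5.404e+06 rad/s
X_L = ωL = 216.1 Ω
X_C = 1/(ωC) = 335.3 Ω
Branch 1: Z₁ = R = 89.00 Ω
Branch 2 (series LC): Z₂ = j(X_L − X_C) = −j119.1 Ω
Parallel: Z = Z₁Z₂/(Z₁+Z₂), |Z| = 71.30 Ω, ∠Z = -36.77°
cos φ = cos(-36.77°) = 0.8011

0.8011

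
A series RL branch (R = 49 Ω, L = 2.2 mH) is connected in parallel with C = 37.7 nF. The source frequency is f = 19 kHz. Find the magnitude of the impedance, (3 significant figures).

ω = 2πf = 119400 rad/s
X_L = ωL = 263 Ω
X_C = 1/(ωC) = 222 Ω
Branch 1 (R+jX_L): Z₁ = 49.0 + j263 Ω, |Z₁| = 267 Ω
Branch 2 (−jX_C): Z₂ = −j222 Ω
Parallel: Z = Z₁Z₂/(Z₁+Z₂), |Z| = 934 Ω, ∠Z = -50.1°

934 Ω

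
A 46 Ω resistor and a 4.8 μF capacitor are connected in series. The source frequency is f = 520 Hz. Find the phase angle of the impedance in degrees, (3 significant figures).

ω = 2πf = 3267 rad/s
X_C = 1/(ωC) = 63.8 Ω
Z = 46.0 − j63.8 Ω
|Z| = √(46.0² + 63.8²) = 78.6 Ω
∠Z = arctan(-63.8/46.0) = -54.2°

-54.2°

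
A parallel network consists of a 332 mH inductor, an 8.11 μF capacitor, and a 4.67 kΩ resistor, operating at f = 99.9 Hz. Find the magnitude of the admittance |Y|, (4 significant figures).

ω = 2πf = 627.7 rad/s
X_L = ωL = 208.4 Ω
X_C = 1/(ωC) = 196.4 Ω
Parallel: admittances add. Y = 1/R + 1/(jωL) + jωC
Y = (0.0002141 + j0.0002919) S
|Y| = 0.0003621 S → |Z| = 1/|Y| = 2762 Ω, ∠Z = −∠Y = -53.74°

362.1 μS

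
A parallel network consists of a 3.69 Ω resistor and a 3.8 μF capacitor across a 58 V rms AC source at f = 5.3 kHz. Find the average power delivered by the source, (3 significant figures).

ω = 2πf = 33300 rad/s
X_C = 1/(ωC) = 7.90 Ω
Parallel: admittances add. Y = 1/R + jωC
Y = (0.271 + j0.127) S
|Y| = 0.299 S → |Z| = 1/|Y| = 3.34 Ω, ∠Z = −∠Y = -25.0°
I = V/|Z| = 17.3 A
P = VI cos φ = 58 × 17.3 × cos(-25.0°) = 912 W

912 W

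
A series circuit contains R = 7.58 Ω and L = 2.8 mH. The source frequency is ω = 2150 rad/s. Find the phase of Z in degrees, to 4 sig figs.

38.46°

X_L = ωL = 6.020 Ω
Z = 7.580 + j6.020 Ω
|Z| = √(7.580² + 6.020²) = 9.680 Ω
∠Z = arctan(6.020/7.580) = 38.46°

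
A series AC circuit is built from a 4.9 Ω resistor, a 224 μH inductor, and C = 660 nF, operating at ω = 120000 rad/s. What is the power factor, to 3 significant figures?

X_L = ωL = 26.9 Ω
X_C = 1/(ωC) = 12.6 Ω
Net reactance X = X_L − X_C = 14.3 Ω
Z = 4.90 + j14.3 Ω
|Z| = √(4.90² + 14.3²) = 15.1 Ω
∠Z = arctan(14.3/4.90) = 71.0°
cos φ = cos(71.0°) = 0.325

0.325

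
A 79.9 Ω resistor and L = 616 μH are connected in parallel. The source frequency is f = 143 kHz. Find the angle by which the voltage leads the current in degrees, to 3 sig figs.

8.21°

ω = 2πf = 898500 rad/s
X_L = ωL = 553 Ω
Parallel: admittances add. Y = 1/R + 1/(jωL)
Y = (0.0125 − j0.00181) S
|Y| = 0.0126 S → |Z| = 1/|Y| = 79.1 Ω, ∠Z = −∠Y = 8.21°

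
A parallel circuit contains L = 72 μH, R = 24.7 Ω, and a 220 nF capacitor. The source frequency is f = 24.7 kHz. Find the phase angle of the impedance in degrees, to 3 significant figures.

53.8°

ω = 2πf = 155200 rad/s
X_L = ωL = 11.2 Ω
X_C = 1/(ωC) = 29.3 Ω
Parallel: admittances add. Y = 1/R + 1/(jωL) + jωC
Y = (0.0405 − j0.0554) S
|Y| = 0.0686 S → |Z| = 1/|Y| = 14.6 Ω, ∠Z = −∠Y = 53.8°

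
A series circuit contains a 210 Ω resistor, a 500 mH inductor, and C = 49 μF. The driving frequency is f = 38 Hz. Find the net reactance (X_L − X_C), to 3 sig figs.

33.9 Ω

ω = 2πf = 238.8 rad/s
X_L = ωL = 119 Ω
X_C = 1/(ωC) = 85.5 Ω
X = 119 − 85.5 = 33.9 Ω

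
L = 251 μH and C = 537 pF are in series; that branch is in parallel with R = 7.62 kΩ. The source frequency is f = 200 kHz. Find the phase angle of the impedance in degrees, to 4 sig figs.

-81.30°

ω = 2πf = 1.257e+06 rad/s
X_L = ωL = 315.4 Ω
X_C = 1/(ωC) = 1482 Ω
Branch 1: Z₁ = R = 7620 Ω
Branch 2 (series LC): Z₂ = j(X_L − X_C) = −j1166 Ω
Parallel: Z = Z₁Z₂/(Z₁+Z₂), |Z| = 1153 Ω, ∠Z = -81.30°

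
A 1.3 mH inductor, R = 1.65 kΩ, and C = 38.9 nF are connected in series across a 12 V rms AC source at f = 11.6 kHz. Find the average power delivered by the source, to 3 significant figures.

85.2 mW

ω = 2πf = 72880 rad/s
X_L = ωL = 94.8 Ω
X_C = 1/(ωC) = 353 Ω
Net reactance X = X_L − X_C = -258 Ω
Z = 1650 − j258 Ω
|Z| = √(1650² + 258²) = 1670 Ω
∠Z = arctan(-258/1650) = -8.89°
I = V/|Z| = 7.19 mA
P = VI cos φ = 12 × 0.00719 × cos(-8.89°) = 85.2 mW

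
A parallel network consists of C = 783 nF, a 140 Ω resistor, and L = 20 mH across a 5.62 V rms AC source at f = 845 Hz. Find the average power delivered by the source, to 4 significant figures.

ω = 2πf = 5309 rad/s
X_L = ωL = 106.2 Ω
X_C = 1/(ωC) = 240.5 Ω
Parallel: admittances add. Y = 1/R + 1/(jωL) + jωC
Y = (0.007143 − j0.005260) S
|Y| = 0.008871 S → |Z| = 1/|Y| = 112.7 Ω, ∠Z = −∠Y = 36.37°
I = V/|Z| = 49.85 mA
P = VI cos φ = 5.62 × 0.04985 × cos(36.37°) = 225.6 mW

225.6 mW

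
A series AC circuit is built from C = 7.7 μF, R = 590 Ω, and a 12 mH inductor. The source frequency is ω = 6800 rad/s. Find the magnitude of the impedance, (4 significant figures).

593.3 Ω

X_L = ωL = 81.60 Ω
X_C = 1/(ωC) = 19.10 Ω
Net reactance X = X_L − X_C = 62.50 Ω
Z = 590.0 + j62.50 Ω
|Z| = √(590.0² + 62.50²) = 593.3 Ω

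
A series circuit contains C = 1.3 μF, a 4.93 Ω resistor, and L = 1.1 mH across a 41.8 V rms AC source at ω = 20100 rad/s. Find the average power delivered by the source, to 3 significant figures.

X_L = ωL = 22.1 Ω
X_C = 1/(ωC) = 38.3 Ω
Net reactance X = X_L − X_C = -16.2 Ω
Z = 4.93 − j16.2 Ω
|Z| = √(4.93² + 16.2²) = 16.9 Ω
∠Z = arctan(-16.2/4.93) = -73.0°
I = V/|Z| = 2.47 A
P = VI cos φ = 41.8 × 2.47 × cos(-73.0°) = 30.2 W

30.2 W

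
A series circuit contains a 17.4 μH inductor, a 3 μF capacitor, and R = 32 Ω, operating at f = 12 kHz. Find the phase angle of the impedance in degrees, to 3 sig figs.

ω = 2πf = 75400 rad/s
X_L = ωL = 1.31 Ω
X_C = 1/(ωC) = 4.42 Ω
Net reactance X = X_L − X_C = -3.11 Ω
Z = 32.0 − j3.11 Ω
|Z| = √(32.0² + 3.11²) = 32.2 Ω
∠Z = arctan(-3.11/32.0) = -5.55°

-5.55°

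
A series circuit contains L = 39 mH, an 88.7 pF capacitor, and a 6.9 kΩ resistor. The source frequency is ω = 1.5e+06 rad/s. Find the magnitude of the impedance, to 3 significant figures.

51400 Ω

X_L = ωL = 58500 Ω
X_C = 1/(ωC) = 7520 Ω
Net reactance X = X_L − X_C = 51000 Ω
Z = 6900 + j51000 Ω
|Z| = √(6900² + 51000²) = 51400 Ω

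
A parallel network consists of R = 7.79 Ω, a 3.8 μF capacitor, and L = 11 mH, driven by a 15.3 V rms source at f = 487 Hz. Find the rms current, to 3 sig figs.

ω = 2πf = 3060 rad/s
X_L = ωL = 33.7 Ω
X_C = 1/(ωC) = 86.0 Ω
Parallel: admittances add. Y = 1/R + 1/(jωL) + jωC
Y = (0.128 − j0.0181) S
|Y| = 0.130 S → |Z| = 1/|Y| = 7.71 Ω, ∠Z = −∠Y = 8.02°
I = V/|Z| = 15.3/7.71 = 1.98 A

1.98 A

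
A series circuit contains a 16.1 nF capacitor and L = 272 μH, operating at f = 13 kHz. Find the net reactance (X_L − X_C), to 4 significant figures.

-738.2 Ω

ω = 2πf = 81680 rad/s
X_L = ωL = 22.22 Ω
X_C = 1/(ωC) = 760.4 Ω
X = 22.22 − 760.4 = -738.2 Ω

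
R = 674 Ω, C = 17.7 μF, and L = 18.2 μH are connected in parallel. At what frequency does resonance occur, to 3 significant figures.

ω₀ = 1/√(LC) = 1/√(1.82e-05 × 1.77e-05) = 55720 rad/s
f₀ = ω₀/(2π) = 8.87 kHz

8.87 kHz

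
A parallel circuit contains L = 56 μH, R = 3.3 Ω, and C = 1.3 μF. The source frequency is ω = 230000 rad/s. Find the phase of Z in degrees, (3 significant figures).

-36.1°

X_L = ωL = 12.9 Ω
X_C = 1/(ωC) = 3.34 Ω
Parallel: admittances add. Y = 1/R + 1/(jωL) + jωC
Y = (0.303 + j0.221) S
|Y| = 0.375 S → |Z| = 1/|Y| = 2.66 Ω, ∠Z = −∠Y = -36.1°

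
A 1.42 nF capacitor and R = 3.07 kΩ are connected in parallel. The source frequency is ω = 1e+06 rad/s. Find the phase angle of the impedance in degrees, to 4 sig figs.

-77.08°

X_C = 1/(ωC) = 704.2 Ω
Parallel: admittances add. Y = 1/R + jωC
Y = (0.0003257 + j0.001420) S
|Y| = 0.001457 S → |Z| = 1/|Y| = 686.4 Ω, ∠Z = −∠Y = -77.08°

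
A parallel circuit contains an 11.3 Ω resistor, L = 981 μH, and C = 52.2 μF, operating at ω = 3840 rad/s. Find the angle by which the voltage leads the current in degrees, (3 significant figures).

X_L = ωL = 3.77 Ω
X_C = 1/(ωC) = 4.99 Ω
Parallel: admittances add. Y = 1/R + 1/(jωL) + jωC
Y = (0.0885 − j0.0650) S
|Y| = 0.110 S → |Z| = 1/|Y| = 9.11 Ω, ∠Z = −∠Y = 36.3°

36.3°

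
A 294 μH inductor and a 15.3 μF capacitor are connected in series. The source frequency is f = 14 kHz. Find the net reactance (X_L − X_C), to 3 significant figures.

ω = 2πf = 87960 rad/s
X_L = ωL = 25.9 Ω
X_C = 1/(ωC) = 0.743 Ω
X = 25.9 − 0.743 = 25.1 Ω

25.1 Ω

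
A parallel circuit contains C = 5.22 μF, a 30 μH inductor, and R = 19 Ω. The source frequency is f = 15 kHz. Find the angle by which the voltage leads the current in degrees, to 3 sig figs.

ω = 2πf = 94250 rad/s
X_L = ωL = 2.83 Ω
X_C = 1/(ωC) = 2.03 Ω
Parallel: admittances add. Y = 1/R + 1/(jωL) + jωC
Y = (0.0526 + j0.138) S
|Y| = 0.148 S → |Z| = 1/|Y| = 6.76 Ω, ∠Z = −∠Y = -69.2°

-69.2°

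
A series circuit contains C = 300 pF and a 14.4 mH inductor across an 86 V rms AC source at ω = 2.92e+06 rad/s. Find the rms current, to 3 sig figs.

2.10 mA

X_L = ωL = 42000 Ω
X_C = 1/(ωC) = 1140 Ω
Net reactance X = X_L − X_C = 40900 Ω
Z = j40900 Ω
|Z| = √(0² + 40900²) = 40900 Ω
I = V/|Z| = 86/40900 = 2.10 mA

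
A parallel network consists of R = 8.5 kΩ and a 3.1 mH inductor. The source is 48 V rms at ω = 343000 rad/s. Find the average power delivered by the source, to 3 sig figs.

271 mW

X_L = ωL = 1060 Ω
Parallel: admittances add. Y = 1/R + 1/(jωL)
Y = (0.000118 − j0.000940) S
|Y| = 0.000948 S → |Z| = 1/|Y| = 1060 Ω, ∠Z = −∠Y = 82.9°
I = V/|Z| = 45.5 mA
P = VI cos φ = 48 × 0.0455 × cos(82.9°) = 271 mW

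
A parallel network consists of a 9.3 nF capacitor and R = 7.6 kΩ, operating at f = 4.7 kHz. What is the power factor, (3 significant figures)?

0.432

ω = 2πf = 29530 rad/s
X_C = 1/(ωC) = 3640 Ω
Parallel: admittances add. Y = 1/R + jωC
Y = (0.000132 + j0.000275) S
|Y| = 0.000305 S → |Z| = 1/|Y| = 3280 Ω, ∠Z = −∠Y = -64.4°
cos φ = cos(-64.4°) = 0.432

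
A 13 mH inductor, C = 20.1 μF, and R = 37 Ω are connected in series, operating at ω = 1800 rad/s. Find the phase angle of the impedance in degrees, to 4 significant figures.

X_L = ωL = 23.40 Ω
X_C = 1/(ωC) = 27.64 Ω
Net reactance X = X_L − X_C = -4.240 Ω
Z = 37.00 − j4.240 Ω
|Z| = √(37.00² + 4.240²) = 37.24 Ω
∠Z = arctan(-4.240/37.00) = -6.537°

-6.537°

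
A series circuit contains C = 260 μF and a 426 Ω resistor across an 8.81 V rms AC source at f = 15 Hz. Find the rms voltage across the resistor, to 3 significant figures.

ω = 2πf = 94.25 rad/s
X_C = 1/(ωC) = 40.8 Ω
Z = 426 − j40.8 Ω
|Z| = √(426² + 40.8²) = 428 Ω
I = V/|Z| = 20.6 mA
V_R = I·|Z_R| = 0.0206 × 426 = 8.77 V

8.77 V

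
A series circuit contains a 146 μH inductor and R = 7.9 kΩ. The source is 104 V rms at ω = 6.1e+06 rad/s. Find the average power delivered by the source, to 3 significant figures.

1.35 W

X_L = ωL = 891 Ω
Z = 7900 + j891 Ω
|Z| = √(7900² + 891²) = 7950 Ω
∠Z = arctan(891/7900) = 6.43°
I = V/|Z| = 13.1 mA
P = VI cos φ = 104 × 0.0131 × cos(6.43°) = 1.35 W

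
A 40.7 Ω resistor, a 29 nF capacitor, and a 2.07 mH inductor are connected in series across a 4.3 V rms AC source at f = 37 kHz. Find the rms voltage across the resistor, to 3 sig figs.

ω = 2πf = 232500 rad/s
X_L = ωL = 481 Ω
X_C = 1/(ωC) = 148 Ω
Net reactance X = X_L − X_C = 333 Ω
Z = 40.7 + j333 Ω
|Z| = √(40.7² + 333²) = 335 Ω
I = V/|Z| = 12.8 mA
V_R = I·|Z_R| = 0.0128 × 40.7 = 0.522 V

0.522 V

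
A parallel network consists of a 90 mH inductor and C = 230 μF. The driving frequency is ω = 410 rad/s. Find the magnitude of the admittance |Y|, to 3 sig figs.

X_L = ωL = 36.9 Ω
X_C = 1/(ωC) = 10.6 Ω
Parallel: admittances add. Y = 1/(jωL) + jωC
Y = (0 + j0.0672) S
|Y| = 0.0672 S → |Z| = 1/|Y| = 14.9 Ω, ∠Z = −∠Y = -90.0°

67.2 mS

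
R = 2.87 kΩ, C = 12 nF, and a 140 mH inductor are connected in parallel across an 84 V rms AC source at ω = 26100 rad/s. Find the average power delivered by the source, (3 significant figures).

2.46 W

X_L = ωL = 3650 Ω
X_C = 1/(ωC) = 3190 Ω
Parallel: admittances add. Y = 1/R + 1/(jωL) + jωC
Y = (0.000348 + j3.95e-05) S
|Y| = 0.000351 S → |Z| = 1/|Y| = 2850 Ω, ∠Z = −∠Y = -6.47°
I = V/|Z| = 29.5 mA
P = VI cos φ = 84 × 0.0295 × cos(-6.47°) = 2.46 W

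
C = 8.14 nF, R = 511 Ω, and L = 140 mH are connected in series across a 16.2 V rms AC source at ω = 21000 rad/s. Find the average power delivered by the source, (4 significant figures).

15.36 mW

X_L = ωL = 2940 Ω
X_C = 1/(ωC) = 5850 Ω
Net reactance X = X_L − X_C = -2910 Ω
Z = 511.0 − j2910 Ω
|Z| = √(511.0² + 2910²) = 2955 Ω
∠Z = arctan(-2910/511.0) = -80.04°
I = V/|Z| = 5.483 mA
P = VI cos φ = 16.2 × 0.005483 × cos(-80.04°) = 15.36 mW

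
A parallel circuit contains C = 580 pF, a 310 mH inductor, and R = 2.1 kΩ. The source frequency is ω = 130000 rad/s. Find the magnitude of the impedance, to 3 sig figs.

X_L = ωL = 40300 Ω
X_C = 1/(ωC) = 13300 Ω
Parallel: admittances add. Y = 1/R + 1/(jωL) + jωC
Y = (0.000476 + j5.06e-05) S
|Y| = 0.000479 S → |Z| = 1/|Y| = 2090 Ω, ∠Z = −∠Y = -6.06°

2090 Ω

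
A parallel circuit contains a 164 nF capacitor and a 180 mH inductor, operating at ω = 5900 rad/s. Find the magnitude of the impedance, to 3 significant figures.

X_L = ωL = 1060 Ω
X_C = 1/(ωC) = 1030 Ω
Parallel: admittances add. Y = 1/(jωL) + jωC
Y = (0 + j2.6e-05) S
|Y| = 2.6e-05 S → |Z| = 1/|Y| = 38500 Ω, ∠Z = −∠Y = -90.0°

38500 Ω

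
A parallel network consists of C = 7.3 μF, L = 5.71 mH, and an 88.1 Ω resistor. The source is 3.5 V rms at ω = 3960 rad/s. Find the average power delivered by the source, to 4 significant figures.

139.0 mW

X_L = ωL = 22.61 Ω
X_C = 1/(ωC) = 34.59 Ω
Parallel: admittances add. Y = 1/R + 1/(jωL) + jωC
Y = (0.01135 − j0.01532) S
|Y| = 0.01906 S → |Z| = 1/|Y| = 52.45 Ω, ∠Z = −∠Y = 53.46°
I = V/|Z| = 66.73 mA
P = VI cos φ = 3.5 × 0.06673 × cos(53.46°) = 139.0 mW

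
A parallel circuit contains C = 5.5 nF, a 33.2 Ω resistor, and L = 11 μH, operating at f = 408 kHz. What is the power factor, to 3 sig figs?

ω = 2πf = 2.564e+06 rad/s
X_L = ωL = 28.2 Ω
X_C = 1/(ωC) = 70.9 Ω
Parallel: admittances add. Y = 1/R + 1/(jωL) + jωC
Y = (0.0301 − j0.0214) S
|Y| = 0.0369 S → |Z| = 1/|Y| = 27.1 Ω, ∠Z = −∠Y = 35.3°
cos φ = cos(35.3°) = 0.816

0.816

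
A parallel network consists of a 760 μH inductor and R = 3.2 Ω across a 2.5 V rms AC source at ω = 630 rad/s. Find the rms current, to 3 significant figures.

5.28 A

X_L = ωL = 0.479 Ω
Parallel: admittances add. Y = 1/R + 1/(jωL)
Y = (0.312 − j2.09) S
|Y| = 2.11 S → |Z| = 1/|Y| = 0.474 Ω, ∠Z = −∠Y = 81.5°
I = V/|Z| = 2.5/0.474 = 5.28 A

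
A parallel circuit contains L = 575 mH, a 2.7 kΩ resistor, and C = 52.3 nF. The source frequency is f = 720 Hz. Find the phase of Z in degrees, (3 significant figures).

ω = 2πf = 4524 rad/s
X_L = ωL = 2600 Ω
X_C = 1/(ωC) = 4230 Ω
Parallel: admittances add. Y = 1/R + 1/(jωL) + jωC
Y = (0.000370 − j0.000148) S
|Y| = 0.000399 S → |Z| = 1/|Y| = 2510 Ω, ∠Z = −∠Y = 21.8°

21.8°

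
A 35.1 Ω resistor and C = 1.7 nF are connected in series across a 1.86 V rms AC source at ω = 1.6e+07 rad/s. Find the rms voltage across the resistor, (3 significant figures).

1.28 V

X_C = 1/(ωC) = 36.8 Ω
Z = 35.1 − j36.8 Ω
|Z| = √(35.1² + 36.8²) = 50.8 Ω
I = V/|Z| = 36.6 mA
V_R = I·|Z_R| = 0.0366 × 35.1 = 1.28 V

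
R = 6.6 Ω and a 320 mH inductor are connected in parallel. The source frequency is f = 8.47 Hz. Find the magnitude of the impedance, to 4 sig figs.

ω = 2πf = 53.22 rad/s
X_L = ωL = 17.03 Ω
Parallel: admittances add. Y = 1/R + 1/(jωL)
Y = (0.1515 − j0.05872) S
|Y| = 0.1625 S → |Z| = 1/|Y| = 6.154 Ω, ∠Z = −∠Y = 21.18°

6.154 Ω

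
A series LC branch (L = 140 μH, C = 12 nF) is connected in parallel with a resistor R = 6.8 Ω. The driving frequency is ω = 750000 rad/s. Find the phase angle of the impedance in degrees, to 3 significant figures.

-48.1°

X_L = ωL = 105 Ω
X_C = 1/(ωC) = 111 Ω
Branch 1: Z₁ = R = 6.80 Ω
Branch 2 (series LC): Z₂ = j(X_L − X_C) = −j6.11 Ω
Parallel: Z = Z₁Z₂/(Z₁+Z₂), |Z| = 4.55 Ω, ∠Z = -48.1°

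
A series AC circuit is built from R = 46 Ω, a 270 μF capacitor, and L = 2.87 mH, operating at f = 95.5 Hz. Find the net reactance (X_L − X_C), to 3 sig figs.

ω = 2πf = 600.0 rad/s
X_L = ωL = 1.72 Ω
X_C = 1/(ωC) = 6.17 Ω
X = 1.72 − 6.17 = -4.45 Ω

-4.45 Ω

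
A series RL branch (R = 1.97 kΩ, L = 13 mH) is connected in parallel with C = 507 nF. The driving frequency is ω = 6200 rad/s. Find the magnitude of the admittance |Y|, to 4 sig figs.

3.164 mS

X_L = ωL = 80.60 Ω
X_C = 1/(ωC) = 318.1 Ω
Branch 1 (R+jX_L): Z₁ = 1970 + j80.60 Ω, |Z₁| = 1972 Ω
Branch 2 (−jX_C): Z₂ = −j318.1 Ω
Parallel: Z = Z₁Z₂/(Z₁+Z₂), |Z| = 316.1 Ω, ∠Z = -80.78°
|Y| = 1/|Z| = 3.164 mS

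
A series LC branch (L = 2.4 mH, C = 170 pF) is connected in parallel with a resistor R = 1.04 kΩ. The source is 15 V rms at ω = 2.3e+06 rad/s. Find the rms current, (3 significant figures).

X_L = ωL = 5520 Ω
X_C = 1/(ωC) = 2560 Ω
Branch 1: Z₁ = R = 1040 Ω
Branch 2 (series LC): Z₂ = j(X_L − X_C) = j2960 Ω
Parallel: Z = Z₁Z₂/(Z₁+Z₂), |Z| = 981 Ω, ∠Z = 19.3°
I = V/|Z| = 15/981 = 15.3 mA

15.3 mA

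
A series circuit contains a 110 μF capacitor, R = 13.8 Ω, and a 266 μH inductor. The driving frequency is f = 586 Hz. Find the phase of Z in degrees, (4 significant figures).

ω = 2πf = 3682 rad/s
X_L = ωL = 0.9794 Ω
X_C = 1/(ωC) = 2.469 Ω
Net reactance X = X_L − X_C = -1.490 Ω
Z = 13.80 − j1.490 Ω
|Z| = √(13.80² + 1.490²) = 13.88 Ω
∠Z = arctan(-1.490/13.80) = -6.161°

-6.161°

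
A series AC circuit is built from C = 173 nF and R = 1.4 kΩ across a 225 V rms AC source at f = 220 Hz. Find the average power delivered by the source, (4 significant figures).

ω = 2πf = 1382 rad/s
X_C = 1/(ωC) = 4182 Ω
Z = 1400 − j4182 Ω
|Z| = √(1400² + 4182²) = 4410 Ω
∠Z = arctan(-4182/1400) = -71.49°
I = V/|Z| = 51.02 mA
P = VI cos φ = 225 × 0.05102 × cos(-71.49°) = 3.645 W

3.645 W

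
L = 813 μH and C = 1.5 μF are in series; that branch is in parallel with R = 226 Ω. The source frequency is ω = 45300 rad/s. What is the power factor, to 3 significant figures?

0.0974

X_L = ωL = 36.8 Ω
X_C = 1/(ωC) = 14.7 Ω
Branch 1: Z₁ = R = 226 Ω
Branch 2 (series LC): Z₂ = j(X_L − X_C) = j22.1 Ω
Parallel: Z = Z₁Z₂/(Z₁+Z₂), |Z| = 22.0 Ω, ∠Z = 84.4°
cos φ = cos(84.4°) = 0.0974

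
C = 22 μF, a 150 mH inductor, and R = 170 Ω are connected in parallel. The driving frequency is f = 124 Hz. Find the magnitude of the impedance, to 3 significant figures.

96.1 Ω

ω = 2πf = 779.1 rad/s
X_L = ωL = 117 Ω
X_C = 1/(ωC) = 58.3 Ω
Parallel: admittances add. Y = 1/R + 1/(jωL) + jωC
Y = (0.00588 + j0.00858) S
|Y| = 0.0104 S → |Z| = 1/|Y| = 96.1 Ω, ∠Z = −∠Y = -55.6°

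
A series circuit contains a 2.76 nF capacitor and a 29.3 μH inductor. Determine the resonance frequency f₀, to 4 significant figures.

559.7 kHz

ω₀ = 1/√(LC) = 1/√(2.93e-05 × 2.76e-09) = 3.517e+06 rad/s
f₀ = ω₀/(2π) = 559.7 kHz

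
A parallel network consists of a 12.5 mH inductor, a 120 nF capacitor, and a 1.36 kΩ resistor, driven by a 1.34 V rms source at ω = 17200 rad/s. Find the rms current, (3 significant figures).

3.60 mA

X_L = ωL = 215 Ω
X_C = 1/(ωC) = 484 Ω
Parallel: admittances add. Y = 1/R + 1/(jωL) + jωC
Y = (0.000735 − j0.00259) S
|Y| = 0.00269 S → |Z| = 1/|Y| = 372 Ω, ∠Z = −∠Y = 74.1°
I = V/|Z| = 1.34/372 = 3.60 mA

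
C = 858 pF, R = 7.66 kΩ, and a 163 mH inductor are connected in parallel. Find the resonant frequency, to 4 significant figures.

13.46 kHz

ω₀ = 1/√(LC) = 1/√(0.163 × 8.58e-10) = 84560 rad/s
f₀ = ω₀/(2π) = 13.46 kHz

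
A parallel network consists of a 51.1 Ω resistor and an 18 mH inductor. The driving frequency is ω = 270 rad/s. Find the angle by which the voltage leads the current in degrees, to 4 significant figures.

X_L = ωL = 4.860 Ω
Parallel: admittances add. Y = 1/R + 1/(jωL)
Y = (0.01957 − j0.2058) S
|Y| = 0.2067 S → |Z| = 1/|Y| = 4.838 Ω, ∠Z = −∠Y = 84.57°

84.57°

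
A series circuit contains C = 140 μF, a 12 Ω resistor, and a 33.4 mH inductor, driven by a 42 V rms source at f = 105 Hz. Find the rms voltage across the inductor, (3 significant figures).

56.4 V

ω = 2πf = 659.7 rad/s
X_L = ωL = 22.0 Ω
X_C = 1/(ωC) = 10.8 Ω
Net reactance X = X_L − X_C = 11.2 Ω
Z = 12.0 + j11.2 Ω
|Z| = √(12.0² + 11.2²) = 16.4 Ω
I = V/|Z| = 2.56 A
V_L = I·|Z_L| = 2.56 × 22.0 = 56.4 V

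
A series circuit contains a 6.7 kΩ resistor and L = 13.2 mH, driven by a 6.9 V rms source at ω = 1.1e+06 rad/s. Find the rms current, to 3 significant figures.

431 μA

X_L = ωL = 14500 Ω
Z = 6700 + j14500 Ω
|Z| = √(6700² + 14500²) = 16000 Ω
I = V/|Z| = 6.9/16000 = 431 μA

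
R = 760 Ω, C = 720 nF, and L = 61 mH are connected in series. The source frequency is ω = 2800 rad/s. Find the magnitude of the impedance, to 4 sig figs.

X_L = ωL = 170.8 Ω
X_C = 1/(ωC) = 496.0 Ω
Net reactance X = X_L − X_C = -325.2 Ω
Z = 760.0 − j325.2 Ω
|Z| = √(760.0² + 325.2²) = 826.7 Ω

826.7 Ω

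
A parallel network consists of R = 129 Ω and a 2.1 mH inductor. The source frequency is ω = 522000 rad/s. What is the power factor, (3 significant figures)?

0.993

X_L = ωL = 1100 Ω
Parallel: admittances add. Y = 1/R + 1/(jωL)
Y = (0.00775 − j0.000912) S
|Y| = 0.00781 S → |Z| = 1/|Y| = 128 Ω, ∠Z = −∠Y = 6.71°
cos φ = cos(6.71°) = 0.993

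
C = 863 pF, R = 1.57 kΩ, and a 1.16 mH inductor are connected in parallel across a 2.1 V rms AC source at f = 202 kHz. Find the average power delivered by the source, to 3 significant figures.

2.81 mW

ω = 2πf = 1.269e+06 rad/s
X_L = ωL = 1470 Ω
X_C = 1/(ωC) = 913 Ω
Parallel: admittances add. Y = 1/R + 1/(jωL) + jωC
Y = (0.000637 + j0.000416) S
|Y| = 0.000761 S → |Z| = 1/|Y| = 1310 Ω, ∠Z = −∠Y = -33.2°
I = V/|Z| = 1.60 mA
P = VI cos φ = 2.1 × 0.00160 × cos(-33.2°) = 2.81 mW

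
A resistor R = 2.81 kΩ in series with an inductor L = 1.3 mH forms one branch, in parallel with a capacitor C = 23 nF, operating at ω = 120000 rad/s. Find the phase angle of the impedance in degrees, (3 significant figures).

X_L = ωL = 156 Ω
X_C = 1/(ωC) = 362 Ω
Branch 1 (R+jX_L): Z₁ = 2810 + j156 Ω, |Z₁| = 2810 Ω
Branch 2 (−jX_C): Z₂ = −j362 Ω
Parallel: Z = Z₁Z₂/(Z₁+Z₂), |Z| = 362 Ω, ∠Z = -82.6°

-82.6°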